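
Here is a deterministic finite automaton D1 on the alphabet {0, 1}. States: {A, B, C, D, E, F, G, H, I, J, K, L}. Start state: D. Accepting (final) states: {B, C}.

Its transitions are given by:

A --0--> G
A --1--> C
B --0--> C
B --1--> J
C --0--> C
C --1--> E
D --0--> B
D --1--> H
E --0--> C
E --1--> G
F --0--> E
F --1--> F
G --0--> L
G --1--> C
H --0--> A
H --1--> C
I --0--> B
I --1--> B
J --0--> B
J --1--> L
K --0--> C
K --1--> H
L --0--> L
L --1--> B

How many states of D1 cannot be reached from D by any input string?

3

BFS from D reaches {A, B, C, D, E, G, H, J, L}; the 3 state(s) F, I, K are never visited.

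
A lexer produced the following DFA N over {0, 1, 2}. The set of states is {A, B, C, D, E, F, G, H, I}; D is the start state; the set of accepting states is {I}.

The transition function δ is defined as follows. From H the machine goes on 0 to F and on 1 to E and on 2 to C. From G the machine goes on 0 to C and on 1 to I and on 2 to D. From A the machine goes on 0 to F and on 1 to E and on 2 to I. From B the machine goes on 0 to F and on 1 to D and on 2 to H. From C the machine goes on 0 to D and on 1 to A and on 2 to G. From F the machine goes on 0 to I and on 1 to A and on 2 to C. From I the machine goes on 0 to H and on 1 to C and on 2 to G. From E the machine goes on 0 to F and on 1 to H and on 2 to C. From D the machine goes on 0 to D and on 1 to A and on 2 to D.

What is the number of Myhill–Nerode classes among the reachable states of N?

7

States {B} cannot be reached from the start state, so discard them.
Start with accepting vs non-accepting: {I} | {A,C,D,E,F,G,H}.
Split {A,C,D,E,F,G,H} by δ(·,0) → {A,C,D,E,G,H} and {F}.
Refine {A,C,D,E,G,H} on symbol 0: members go to different blocks, giving {A,E,H} and {C,D,G}.
Refine {A,E,H} on symbol 2: members go to different blocks, giving {E,H} and {A}.
Refine {C,D,G} on symbol 1: members go to different blocks, giving {C,D} and {G}.
Split {C,D} by δ(·,2) → {C} and {D}.
No further refinement is possible. Final partition (7 blocks): {I} | {E,H} | {F} | {C} | {A} | {G} | {D}.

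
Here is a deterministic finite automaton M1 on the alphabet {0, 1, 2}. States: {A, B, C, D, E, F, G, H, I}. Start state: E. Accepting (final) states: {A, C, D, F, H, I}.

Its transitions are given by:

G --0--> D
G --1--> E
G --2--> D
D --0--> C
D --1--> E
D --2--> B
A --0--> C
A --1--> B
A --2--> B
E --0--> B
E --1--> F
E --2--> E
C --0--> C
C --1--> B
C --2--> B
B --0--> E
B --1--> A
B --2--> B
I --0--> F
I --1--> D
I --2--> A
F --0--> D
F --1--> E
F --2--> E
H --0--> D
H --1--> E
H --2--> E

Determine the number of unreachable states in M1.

3

BFS from E reaches {A, B, C, D, E, F}; the 3 state(s) G, H, I are never visited.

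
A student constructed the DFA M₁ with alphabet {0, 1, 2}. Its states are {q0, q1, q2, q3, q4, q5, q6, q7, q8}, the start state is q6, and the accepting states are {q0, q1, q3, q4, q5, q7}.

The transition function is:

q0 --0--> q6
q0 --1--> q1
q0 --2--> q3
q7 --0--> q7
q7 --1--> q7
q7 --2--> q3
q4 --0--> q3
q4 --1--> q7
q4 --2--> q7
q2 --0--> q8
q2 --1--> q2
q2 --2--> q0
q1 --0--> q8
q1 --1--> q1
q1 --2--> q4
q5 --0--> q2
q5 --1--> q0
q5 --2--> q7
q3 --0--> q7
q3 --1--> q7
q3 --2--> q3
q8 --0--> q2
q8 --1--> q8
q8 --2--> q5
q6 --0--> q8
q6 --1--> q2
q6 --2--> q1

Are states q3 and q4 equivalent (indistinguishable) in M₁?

Yes

All states are reachable from the start state.
P0 = {q0,q1,q3,q4,q5,q7} | {q2,q6,q8}.
Refine {q0,q1,q3,q4,q5,q7} on symbol 0: members go to different blocks, giving {q0,q1,q5} and {q3,q4,q7}.
Stable partition: {q0,q1,q5} | {q2,q6,q8} | {q3,q4,q7} — 3 equivalence classes.
q3 and q4 lie in the same block of the stable partition, so they are equivalent — no string distinguishes them.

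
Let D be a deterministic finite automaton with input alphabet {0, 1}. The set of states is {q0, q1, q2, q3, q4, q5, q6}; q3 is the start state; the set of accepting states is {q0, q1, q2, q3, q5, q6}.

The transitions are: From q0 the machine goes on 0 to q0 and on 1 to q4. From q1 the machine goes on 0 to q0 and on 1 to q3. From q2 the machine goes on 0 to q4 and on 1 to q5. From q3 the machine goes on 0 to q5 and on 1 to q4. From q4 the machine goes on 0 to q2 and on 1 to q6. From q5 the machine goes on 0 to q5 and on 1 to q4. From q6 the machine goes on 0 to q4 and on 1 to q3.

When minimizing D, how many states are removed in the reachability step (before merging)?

2

BFS from q3 reaches {q2, q3, q4, q5, q6}; the 2 state(s) q0, q1 are never visited.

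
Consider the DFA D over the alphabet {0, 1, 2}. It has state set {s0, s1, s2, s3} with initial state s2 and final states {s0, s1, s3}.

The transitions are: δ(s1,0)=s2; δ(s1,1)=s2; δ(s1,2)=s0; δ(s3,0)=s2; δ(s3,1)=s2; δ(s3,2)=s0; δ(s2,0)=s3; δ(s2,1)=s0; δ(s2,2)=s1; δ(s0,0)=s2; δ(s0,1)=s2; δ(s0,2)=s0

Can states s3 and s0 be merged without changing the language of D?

Initial partition by acceptance: {s0,s1,s3} | {s2}.
The partition is now stable with 2 blocks: {s0,s1,s3} | {s2}.
s3 and s0 lie in the same block of the stable partition, so they are equivalent — no string distinguishes them.

Yes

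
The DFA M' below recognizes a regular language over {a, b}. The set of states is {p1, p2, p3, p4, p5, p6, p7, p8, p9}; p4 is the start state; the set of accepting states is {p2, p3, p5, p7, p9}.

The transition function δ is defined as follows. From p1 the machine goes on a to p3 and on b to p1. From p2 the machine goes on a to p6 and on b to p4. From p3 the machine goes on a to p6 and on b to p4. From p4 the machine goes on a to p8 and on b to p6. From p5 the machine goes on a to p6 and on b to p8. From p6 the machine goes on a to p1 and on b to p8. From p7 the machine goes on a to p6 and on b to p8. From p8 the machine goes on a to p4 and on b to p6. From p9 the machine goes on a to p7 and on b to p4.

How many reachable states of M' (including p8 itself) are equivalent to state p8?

2

First remove the unreachable states {p2,p5,p7,p9}; 5 states remain.
Start with accepting vs non-accepting: {p3} | {p1,p4,p6,p8}.
Refine {p1,p4,p6,p8} on symbol a: members go to different blocks, giving {p4,p6,p8} and {p1}.
Refine {p4,p6,p8} on symbol a: members go to different blocks, giving {p4,p8} and {p6}.
No further refinement is possible. Final partition (4 blocks): {p3} | {p4,p8} | {p1} | {p6}.
State p8 belongs to the block {p4,p8}, which has 2 states.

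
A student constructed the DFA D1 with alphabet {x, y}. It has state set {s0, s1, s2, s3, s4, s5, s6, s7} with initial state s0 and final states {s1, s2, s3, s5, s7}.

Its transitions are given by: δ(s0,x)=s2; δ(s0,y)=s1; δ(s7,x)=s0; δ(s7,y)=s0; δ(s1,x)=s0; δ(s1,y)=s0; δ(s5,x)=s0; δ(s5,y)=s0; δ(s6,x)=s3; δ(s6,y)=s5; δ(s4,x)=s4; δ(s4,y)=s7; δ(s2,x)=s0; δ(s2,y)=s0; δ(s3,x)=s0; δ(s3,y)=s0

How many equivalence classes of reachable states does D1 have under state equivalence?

2

States {s3,s4,s5,s6,s7} cannot be reached from the start state, so discard them.
Initial partition by acceptance: {s1,s2} | {s0}.
The partition is now stable with 2 blocks: {s1,s2} | {s0}.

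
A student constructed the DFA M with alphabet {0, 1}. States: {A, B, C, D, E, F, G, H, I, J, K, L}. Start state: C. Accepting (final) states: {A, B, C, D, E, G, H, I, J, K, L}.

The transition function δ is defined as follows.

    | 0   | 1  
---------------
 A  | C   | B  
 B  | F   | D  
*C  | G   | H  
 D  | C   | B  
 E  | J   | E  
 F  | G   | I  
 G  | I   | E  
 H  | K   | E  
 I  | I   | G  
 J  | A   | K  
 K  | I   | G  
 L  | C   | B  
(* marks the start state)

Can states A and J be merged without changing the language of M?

First remove the unreachable states {L}; 11 states remain.
Initial partition by acceptance: {A,B,C,D,E,G,H,I,J,K} | {F}.
On input 0, block {A,B,C,D,E,G,H,I,J,K} splits into {A,C,D,E,G,H,I,J,K} and {B}.
Split {A,C,D,E,G,H,I,J,K} by δ(·,1) → {C,E,G,H,I,J,K} and {A,D}.
Refine {C,E,G,H,I,J,K} on symbol 0: members go to different blocks, giving {C,E,G,H,I,K} and {J}.
Split {C,E,G,H,I,K} by δ(·,0) → {C,G,H,I,K} and {E}.
Split {C,G,H,I,K} by δ(·,1) → {C,I,K} and {G,H}.
Split {C,I,K} by δ(·,0) → {I,K} and {C}.
No further refinement is possible. Final partition (8 blocks): {I,K} | {F} | {B} | {A,D} | {J} | {E} | {G,H} | {C}.
A and J end up in different blocks, so they are distinguishable. For instance, the string '10' is accepted from only J.

No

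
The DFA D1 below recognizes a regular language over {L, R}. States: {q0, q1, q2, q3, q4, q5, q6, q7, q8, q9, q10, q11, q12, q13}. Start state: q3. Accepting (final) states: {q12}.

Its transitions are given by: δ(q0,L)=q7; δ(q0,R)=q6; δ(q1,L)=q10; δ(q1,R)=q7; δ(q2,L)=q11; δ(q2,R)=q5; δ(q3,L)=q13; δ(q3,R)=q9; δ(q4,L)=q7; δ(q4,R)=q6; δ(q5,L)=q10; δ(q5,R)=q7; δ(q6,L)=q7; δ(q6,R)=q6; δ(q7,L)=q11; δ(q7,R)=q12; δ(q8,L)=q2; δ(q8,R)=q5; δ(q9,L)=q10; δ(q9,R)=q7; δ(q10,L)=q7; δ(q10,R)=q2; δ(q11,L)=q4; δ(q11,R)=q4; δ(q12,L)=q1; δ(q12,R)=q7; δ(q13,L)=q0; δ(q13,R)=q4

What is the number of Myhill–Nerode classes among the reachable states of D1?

7

Reachable states from the start: {q0,q1,q2,q3,q4,q5,q6,q7,q9,q10,q11,q12,q13}. Unreachable: {q8} — drop them.
Start with accepting vs non-accepting: {q12} | {q0,q1,q2,q3,q4,q5,q6,q7,q9,q10,q11,q13}.
Split {q0,q1,q2,q3,q4,q5,q6,q7,q9,q10,q11,q13} by δ(·,R) → {q0,q1,q2,q3,q4,q5,q6,q9,q10,q11,q13} and {q7}.
On input L, block {q0,q1,q2,q3,q4,q5,q6,q9,q10,q11,q13} splits into {q1,q2,q3,q5,q9,q11,q13} and {q0,q4,q6,q10}.
Refine {q1,q2,q3,q5,q9,q11,q13} on symbol L: members go to different blocks, giving {q1,q5,q9,q11,q13} and {q2,q3}.
Refine {q1,q5,q9,q11,q13} on symbol R: members go to different blocks, giving {q1,q5,q9} and {q11,q13}.
Refine {q0,q4,q6,q10} on symbol R: members go to different blocks, giving {q0,q4,q6} and {q10}.
No further refinement is possible. Final partition (7 blocks): {q12} | {q1,q5,q9} | {q7} | {q0,q4,q6} | {q2,q3} | {q11,q13} | {q10}.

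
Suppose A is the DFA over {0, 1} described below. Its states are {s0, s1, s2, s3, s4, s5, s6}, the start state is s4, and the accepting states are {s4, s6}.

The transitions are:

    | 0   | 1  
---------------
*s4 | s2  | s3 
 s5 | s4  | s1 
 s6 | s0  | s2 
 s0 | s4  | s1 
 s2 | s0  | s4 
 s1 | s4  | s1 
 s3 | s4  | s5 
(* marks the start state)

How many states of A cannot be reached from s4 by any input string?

Starting at s4 and following transitions, the reachable set is {s0, s1, s2, s3, s4, s5}. That leaves s6 unreachable — 1 in total.

1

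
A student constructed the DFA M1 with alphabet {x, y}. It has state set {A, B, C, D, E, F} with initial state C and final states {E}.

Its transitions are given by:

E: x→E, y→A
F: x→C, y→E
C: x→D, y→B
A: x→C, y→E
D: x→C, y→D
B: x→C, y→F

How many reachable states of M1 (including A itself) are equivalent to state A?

P0 = {E} | {A,B,C,D,F}.
On input y, block {A,B,C,D,F} splits into {B,C,D} and {A,F}.
Split {B,C,D} by δ(·,y) → {C,D} and {B}.
Split {C,D} by δ(·,y) → {C} and {D}.
The partition is now stable with 5 blocks: {E} | {C} | {A,F} | {B} | {D}.
The equivalence class containing A is {A,F}, of size 2.

2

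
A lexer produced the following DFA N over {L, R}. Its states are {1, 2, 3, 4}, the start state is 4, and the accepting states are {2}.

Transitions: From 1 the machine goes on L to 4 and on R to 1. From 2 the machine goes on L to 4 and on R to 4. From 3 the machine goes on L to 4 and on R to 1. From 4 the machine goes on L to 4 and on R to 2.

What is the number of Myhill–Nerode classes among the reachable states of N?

2

Reachable states from the start: {2,4}. Unreachable: {1,3} — drop them.
Initial partition by acceptance: {2} | {4}.
No further refinement is possible. Final partition (2 blocks): {2} | {4}.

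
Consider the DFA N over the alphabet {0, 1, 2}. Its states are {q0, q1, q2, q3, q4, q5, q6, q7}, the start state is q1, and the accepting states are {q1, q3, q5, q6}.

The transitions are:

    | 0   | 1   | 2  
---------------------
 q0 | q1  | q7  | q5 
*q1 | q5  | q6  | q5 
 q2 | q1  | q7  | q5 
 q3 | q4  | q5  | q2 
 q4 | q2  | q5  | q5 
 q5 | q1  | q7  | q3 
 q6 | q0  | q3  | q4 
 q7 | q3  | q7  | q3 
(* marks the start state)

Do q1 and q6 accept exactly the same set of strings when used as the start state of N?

All states are reachable from the start state.
P0 = {q1,q3,q5,q6} | {q0,q2,q4,q7}.
On input 0, block {q1,q3,q5,q6} splits into {q1,q5} and {q3,q6}.
Split {q1,q5} by δ(·,1) → {q1} and {q5}.
Split {q0,q2,q4,q7} by δ(·,0) → {q0,q2} and {q4} and {q7}.
Split {q3,q6} by δ(·,0) → {q3} and {q6}.
The partition is now stable with 7 blocks: {q1} | {q0,q2} | {q3} | {q5} | {q4} | {q7} | {q6}.
q1 and q6 end up in different blocks, so they are distinguishable. For instance, the string '0' is accepted from only q1.

No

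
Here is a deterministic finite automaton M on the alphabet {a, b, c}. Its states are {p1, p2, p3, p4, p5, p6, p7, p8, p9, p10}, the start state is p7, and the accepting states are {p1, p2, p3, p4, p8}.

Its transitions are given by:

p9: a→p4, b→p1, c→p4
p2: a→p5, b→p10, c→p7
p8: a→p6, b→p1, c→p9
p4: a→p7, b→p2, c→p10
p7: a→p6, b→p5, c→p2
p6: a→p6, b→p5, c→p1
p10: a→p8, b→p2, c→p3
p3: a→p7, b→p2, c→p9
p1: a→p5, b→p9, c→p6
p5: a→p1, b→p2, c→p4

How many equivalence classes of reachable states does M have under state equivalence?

Every state is reachable, so we keep all 10.
Initial partition by acceptance: {p1,p2,p3,p4,p8} | {p5,p6,p7,p9,p10}.
On input b, block {p1,p2,p3,p4,p8} splits into {p3,p4,p8} and {p1,p2}.
On input a, block {p5,p6,p7,p9,p10} splits into {p6,p7} and {p9,p10} and {p5}.
The partition is now stable with 5 blocks: {p3,p4,p8} | {p6,p7} | {p1,p2} | {p9,p10} | {p5}.

5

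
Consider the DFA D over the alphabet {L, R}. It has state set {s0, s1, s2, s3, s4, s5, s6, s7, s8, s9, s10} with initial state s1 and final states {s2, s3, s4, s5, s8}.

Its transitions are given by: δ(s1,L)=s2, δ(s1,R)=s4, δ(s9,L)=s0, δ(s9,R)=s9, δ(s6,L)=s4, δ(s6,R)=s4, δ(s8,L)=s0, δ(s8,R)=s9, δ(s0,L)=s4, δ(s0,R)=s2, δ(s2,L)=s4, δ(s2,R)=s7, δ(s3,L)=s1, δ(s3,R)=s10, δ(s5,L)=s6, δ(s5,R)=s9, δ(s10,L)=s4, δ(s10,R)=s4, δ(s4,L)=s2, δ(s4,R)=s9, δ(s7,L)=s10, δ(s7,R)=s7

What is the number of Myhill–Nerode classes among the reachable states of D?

3

States {s3,s5,s6,s8} cannot be reached from the start state, so discard them.
Start with accepting vs non-accepting: {s2,s4} | {s0,s1,s7,s9,s10}.
Split {s0,s1,s7,s9,s10} by δ(·,L) → {s0,s1,s10} and {s7,s9}.
No further refinement is possible. Final partition (3 blocks): {s2,s4} | {s0,s1,s10} | {s7,s9}.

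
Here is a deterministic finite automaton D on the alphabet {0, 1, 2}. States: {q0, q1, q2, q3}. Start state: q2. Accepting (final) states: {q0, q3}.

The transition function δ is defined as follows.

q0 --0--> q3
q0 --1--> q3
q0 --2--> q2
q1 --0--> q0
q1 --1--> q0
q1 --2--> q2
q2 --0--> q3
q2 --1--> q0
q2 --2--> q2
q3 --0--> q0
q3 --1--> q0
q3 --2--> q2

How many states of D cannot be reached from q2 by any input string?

1

No path from q2 leads to q1; the other 3 states are all reachable.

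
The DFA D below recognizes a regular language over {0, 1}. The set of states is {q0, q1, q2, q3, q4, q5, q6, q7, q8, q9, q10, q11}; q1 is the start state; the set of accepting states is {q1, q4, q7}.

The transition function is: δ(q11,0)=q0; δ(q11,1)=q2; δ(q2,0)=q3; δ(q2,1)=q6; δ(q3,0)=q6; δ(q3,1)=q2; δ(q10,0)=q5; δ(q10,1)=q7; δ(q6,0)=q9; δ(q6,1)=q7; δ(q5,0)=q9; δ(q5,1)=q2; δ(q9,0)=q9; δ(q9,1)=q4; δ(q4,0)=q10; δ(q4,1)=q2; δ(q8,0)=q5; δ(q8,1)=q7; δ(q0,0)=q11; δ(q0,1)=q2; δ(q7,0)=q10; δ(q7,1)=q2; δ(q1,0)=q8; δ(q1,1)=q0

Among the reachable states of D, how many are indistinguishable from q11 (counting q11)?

2

P0 = {q1,q4,q7} | {q0,q2,q3,q5,q6,q8,q9,q10,q11}.
On input 1, block {q0,q2,q3,q5,q6,q8,q9,q10,q11} splits into {q0,q2,q3,q5,q11} and {q6,q8,q9,q10}.
Split {q0,q2,q3,q5,q11} by δ(·,0) → {q0,q2,q11} and {q3,q5}.
On input 0, block {q0,q2,q11} splits into {q0,q11} and {q2}.
On input 1, block {q1,q4,q7} splits into {q4,q7} and {q1}.
Refine {q6,q8,q9,q10} on symbol 0: members go to different blocks, giving {q6,q9} and {q8,q10}.
The partition is now stable with 7 blocks: {q4,q7} | {q0,q11} | {q6,q9} | {q3,q5} | {q2} | {q1} | {q8,q10}.
State q11 belongs to the block {q0,q11}, which has 2 states.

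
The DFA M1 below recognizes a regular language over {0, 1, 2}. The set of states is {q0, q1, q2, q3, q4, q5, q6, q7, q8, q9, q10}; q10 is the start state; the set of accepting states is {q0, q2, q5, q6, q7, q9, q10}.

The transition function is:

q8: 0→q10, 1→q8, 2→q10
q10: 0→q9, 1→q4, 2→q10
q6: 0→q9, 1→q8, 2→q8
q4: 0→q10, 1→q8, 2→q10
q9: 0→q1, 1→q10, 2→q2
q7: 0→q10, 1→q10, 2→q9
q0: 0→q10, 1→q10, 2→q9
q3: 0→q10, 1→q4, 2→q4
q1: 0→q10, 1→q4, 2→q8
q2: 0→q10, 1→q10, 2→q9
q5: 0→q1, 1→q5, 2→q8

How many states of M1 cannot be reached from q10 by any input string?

No path from q10 leads to q0, q3, q5, q6, q7; the other 6 states are all reachable.

5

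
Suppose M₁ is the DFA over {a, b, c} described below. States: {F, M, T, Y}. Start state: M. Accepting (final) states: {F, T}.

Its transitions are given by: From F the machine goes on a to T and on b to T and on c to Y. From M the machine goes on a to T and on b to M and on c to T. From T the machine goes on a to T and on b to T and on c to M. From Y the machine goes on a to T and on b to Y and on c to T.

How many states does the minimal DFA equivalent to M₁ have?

2

Reachable states from the start: {M,T}. Unreachable: {F,Y} — drop them.
P0 = {T} | {M}.
Stable partition: {T} | {M} — 2 equivalence classes.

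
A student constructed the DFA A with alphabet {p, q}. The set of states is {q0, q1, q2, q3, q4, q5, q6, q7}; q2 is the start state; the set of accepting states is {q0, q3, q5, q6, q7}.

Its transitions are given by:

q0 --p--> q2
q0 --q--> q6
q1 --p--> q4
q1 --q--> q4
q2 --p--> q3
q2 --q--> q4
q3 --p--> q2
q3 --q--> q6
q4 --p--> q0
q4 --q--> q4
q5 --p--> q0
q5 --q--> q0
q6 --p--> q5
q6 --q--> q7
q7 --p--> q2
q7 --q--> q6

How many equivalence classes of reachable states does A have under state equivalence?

States {q1} cannot be reached from the start state, so discard them.
P0 = {q0,q3,q5,q6,q7} | {q2,q4}.
On input p, block {q0,q3,q5,q6,q7} splits into {q0,q3,q7} and {q5,q6}.
Refine {q5,q6} on symbol p: members go to different blocks, giving {q5} and {q6}.
No further refinement is possible. Final partition (4 blocks): {q0,q3,q7} | {q2,q4} | {q5} | {q6}.

4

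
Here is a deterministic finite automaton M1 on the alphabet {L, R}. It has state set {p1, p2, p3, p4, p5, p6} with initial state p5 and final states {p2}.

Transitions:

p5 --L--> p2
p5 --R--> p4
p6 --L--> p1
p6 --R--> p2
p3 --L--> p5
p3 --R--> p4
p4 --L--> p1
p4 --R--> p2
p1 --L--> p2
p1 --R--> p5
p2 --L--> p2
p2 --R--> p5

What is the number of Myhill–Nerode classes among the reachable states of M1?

First remove the unreachable states {p3,p6}; 4 states remain.
Initial partition by acceptance: {p2} | {p1,p4,p5}.
Split {p1,p4,p5} by δ(·,L) → {p1,p5} and {p4}.
Split {p1,p5} by δ(·,R) → {p1} and {p5}.
No further refinement is possible. Final partition (4 blocks): {p2} | {p1} | {p4} | {p5}.

4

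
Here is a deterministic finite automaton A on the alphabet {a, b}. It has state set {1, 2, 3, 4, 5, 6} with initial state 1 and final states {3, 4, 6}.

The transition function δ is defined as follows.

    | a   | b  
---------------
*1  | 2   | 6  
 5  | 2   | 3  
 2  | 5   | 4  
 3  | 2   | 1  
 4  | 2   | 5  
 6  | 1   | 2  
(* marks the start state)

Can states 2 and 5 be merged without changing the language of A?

All states are reachable from the start state.
P0 = {3,4,6} | {1,2,5}.
Stable partition: {3,4,6} | {1,2,5} — 2 equivalence classes.
2 and 5 lie in the same block of the stable partition, so they are equivalent — no string distinguishes them.

Yes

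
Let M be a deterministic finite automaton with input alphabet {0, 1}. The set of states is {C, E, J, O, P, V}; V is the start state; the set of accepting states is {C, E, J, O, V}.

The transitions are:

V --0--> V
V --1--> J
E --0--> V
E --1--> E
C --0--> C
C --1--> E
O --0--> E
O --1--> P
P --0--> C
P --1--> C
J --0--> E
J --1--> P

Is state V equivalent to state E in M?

No

Reachable states from the start: {C,E,J,P,V}. Unreachable: {O} — drop them.
Initial partition by acceptance: {C,E,J,V} | {P}.
On input 1, block {C,E,J,V} splits into {C,E,V} and {J}.
On input 1, block {C,E,V} splits into {C,E} and {V}.
Refine {C,E} on symbol 0: members go to different blocks, giving {C} and {E}.
No further refinement is possible. Final partition (5 blocks): {C} | {P} | {J} | {V} | {E}.
V and E end up in different blocks, so they are distinguishable. For instance, the string '11' is accepted from only E.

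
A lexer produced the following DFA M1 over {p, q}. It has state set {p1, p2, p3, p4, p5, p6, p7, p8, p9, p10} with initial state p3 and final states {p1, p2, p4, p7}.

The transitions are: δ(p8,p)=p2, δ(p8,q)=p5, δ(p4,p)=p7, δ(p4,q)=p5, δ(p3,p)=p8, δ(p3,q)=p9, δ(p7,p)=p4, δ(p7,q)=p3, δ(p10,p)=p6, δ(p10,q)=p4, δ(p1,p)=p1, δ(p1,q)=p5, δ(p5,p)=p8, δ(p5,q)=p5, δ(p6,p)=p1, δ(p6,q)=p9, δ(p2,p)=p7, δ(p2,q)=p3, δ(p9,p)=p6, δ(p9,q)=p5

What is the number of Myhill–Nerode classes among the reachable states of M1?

3

Reachable states from the start: {p1,p2,p3,p4,p5,p6,p7,p8,p9}. Unreachable: {p10} — drop them.
Start with accepting vs non-accepting: {p1,p2,p4,p7} | {p3,p5,p6,p8,p9}.
On input p, block {p3,p5,p6,p8,p9} splits into {p3,p5,p9} and {p6,p8}.
The partition is now stable with 3 blocks: {p1,p2,p4,p7} | {p3,p5,p9} | {p6,p8}.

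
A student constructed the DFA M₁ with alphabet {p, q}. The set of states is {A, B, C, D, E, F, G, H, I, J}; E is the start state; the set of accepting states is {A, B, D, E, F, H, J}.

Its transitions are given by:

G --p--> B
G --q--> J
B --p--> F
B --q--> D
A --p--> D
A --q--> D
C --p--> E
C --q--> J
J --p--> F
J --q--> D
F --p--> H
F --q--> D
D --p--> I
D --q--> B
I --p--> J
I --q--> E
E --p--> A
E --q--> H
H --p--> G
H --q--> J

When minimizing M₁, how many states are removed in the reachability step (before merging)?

1

Starting at E and following transitions, the reachable set is {A, B, D, E, F, G, H, I, J}. That leaves C unreachable — 1 in total.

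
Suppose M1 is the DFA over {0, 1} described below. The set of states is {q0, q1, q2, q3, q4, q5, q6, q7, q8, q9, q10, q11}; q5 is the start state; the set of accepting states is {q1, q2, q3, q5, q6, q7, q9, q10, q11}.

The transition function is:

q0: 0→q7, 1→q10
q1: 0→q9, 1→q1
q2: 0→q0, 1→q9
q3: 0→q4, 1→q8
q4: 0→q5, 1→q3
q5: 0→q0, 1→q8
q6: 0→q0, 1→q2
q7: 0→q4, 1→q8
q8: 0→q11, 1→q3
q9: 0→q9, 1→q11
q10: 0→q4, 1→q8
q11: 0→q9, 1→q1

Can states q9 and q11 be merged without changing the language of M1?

Yes

Reachable states from the start: {q0,q1,q3,q4,q5,q7,q8,q9,q10,q11}. Unreachable: {q2,q6} — drop them.
Start with accepting vs non-accepting: {q1,q3,q5,q7,q9,q10,q11} | {q0,q4,q8}.
Split {q1,q3,q5,q7,q9,q10,q11} by δ(·,0) → {q3,q5,q7,q10} and {q1,q9,q11}.
Refine {q0,q4,q8} on symbol 0: members go to different blocks, giving {q0,q4} and {q8}.
No further refinement is possible. Final partition (4 blocks): {q3,q5,q7,q10} | {q0,q4} | {q1,q9,q11} | {q8}.
q9 and q11 lie in the same block of the stable partition, so they are equivalent — no string distinguishes them.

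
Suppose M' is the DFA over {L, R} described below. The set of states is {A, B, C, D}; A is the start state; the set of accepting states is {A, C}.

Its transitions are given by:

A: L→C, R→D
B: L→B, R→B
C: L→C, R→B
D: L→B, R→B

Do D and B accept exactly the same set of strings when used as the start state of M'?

Yes

Every state is reachable, so we keep all 4.
P0 = {A,C} | {B,D}.
No further refinement is possible. Final partition (2 blocks): {A,C} | {B,D}.
D and B lie in the same block of the stable partition, so they are equivalent — no string distinguishes them.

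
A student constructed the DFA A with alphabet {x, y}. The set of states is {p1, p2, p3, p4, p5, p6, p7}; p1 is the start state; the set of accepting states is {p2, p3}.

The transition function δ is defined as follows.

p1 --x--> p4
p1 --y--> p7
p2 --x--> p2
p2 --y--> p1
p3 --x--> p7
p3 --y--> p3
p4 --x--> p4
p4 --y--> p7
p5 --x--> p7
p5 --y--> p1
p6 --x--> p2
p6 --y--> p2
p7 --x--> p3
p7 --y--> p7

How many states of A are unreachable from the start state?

3

BFS from p1 reaches {p1, p3, p4, p7}; the 3 state(s) p2, p5, p6 are never visited.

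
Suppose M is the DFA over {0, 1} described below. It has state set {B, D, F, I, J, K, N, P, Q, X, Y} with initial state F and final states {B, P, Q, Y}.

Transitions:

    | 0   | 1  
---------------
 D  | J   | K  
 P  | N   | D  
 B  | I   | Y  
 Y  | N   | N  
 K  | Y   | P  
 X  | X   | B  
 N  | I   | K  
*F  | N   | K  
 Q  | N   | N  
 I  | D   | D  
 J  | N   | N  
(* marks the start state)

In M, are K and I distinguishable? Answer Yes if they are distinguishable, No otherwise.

First remove the unreachable states {B,Q,X}; 8 states remain.
Start with accepting vs non-accepting: {P,Y} | {D,F,I,J,K,N}.
Refine {D,F,I,J,K,N} on symbol 0: members go to different blocks, giving {D,F,I,J,N} and {K}.
Refine {D,F,I,J,N} on symbol 1: members go to different blocks, giving {D,F,N} and {I,J}.
On input 0, block {D,F,N} splits into {D,N} and {F}.
Stable partition: {P,Y} | {D,N} | {K} | {I,J} | {F} — 5 equivalence classes.
K and I end up in different blocks, so they are distinguishable. For instance, the string '0' is accepted from only K.

Yes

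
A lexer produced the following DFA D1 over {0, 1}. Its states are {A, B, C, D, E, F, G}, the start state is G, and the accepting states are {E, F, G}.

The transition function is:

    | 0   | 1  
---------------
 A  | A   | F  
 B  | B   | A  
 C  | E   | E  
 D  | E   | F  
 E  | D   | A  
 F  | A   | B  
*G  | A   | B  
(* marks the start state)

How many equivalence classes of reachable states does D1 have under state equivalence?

Reachable states from the start: {A,B,F,G}. Unreachable: {C,D,E} — drop them.
Initial partition by acceptance: {F,G} | {A,B}.
On input 1, block {A,B} splits into {A} and {B}.
Stable partition: {F,G} | {A} | {B} — 3 equivalence classes.

3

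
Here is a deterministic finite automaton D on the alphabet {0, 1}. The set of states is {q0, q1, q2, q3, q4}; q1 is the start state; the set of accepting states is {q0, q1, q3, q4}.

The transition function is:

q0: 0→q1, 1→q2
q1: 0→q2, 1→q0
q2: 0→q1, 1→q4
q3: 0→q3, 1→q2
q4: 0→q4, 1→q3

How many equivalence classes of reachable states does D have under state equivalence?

All states are reachable from the start state.
Initial partition by acceptance: {q0,q1,q3,q4} | {q2}.
On input 0, block {q0,q1,q3,q4} splits into {q0,q3,q4} and {q1}.
On input 0, block {q0,q3,q4} splits into {q3,q4} and {q0}.
On input 1, block {q3,q4} splits into {q3} and {q4}.
Stable partition: {q3} | {q2} | {q1} | {q0} | {q4} — 5 equivalence classes.

5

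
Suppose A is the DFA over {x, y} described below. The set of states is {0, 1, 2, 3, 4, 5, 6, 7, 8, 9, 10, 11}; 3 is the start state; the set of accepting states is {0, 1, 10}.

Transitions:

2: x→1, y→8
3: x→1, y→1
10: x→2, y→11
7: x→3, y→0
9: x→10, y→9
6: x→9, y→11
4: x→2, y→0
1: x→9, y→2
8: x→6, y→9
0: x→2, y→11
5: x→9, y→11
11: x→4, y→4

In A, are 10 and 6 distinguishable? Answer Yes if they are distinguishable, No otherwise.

First remove the unreachable states {5,7}; 10 states remain.
Initial partition by acceptance: {0,1,10} | {2,3,4,6,8,9,11}.
On input x, block {2,3,4,6,8,9,11} splits into {4,6,8,11} and {2,3,9}.
Refine {0,1,10} on symbol y: members go to different blocks, giving {0,10} and {1}.
Split {4,6,8,11} by δ(·,x) → {4,6} and {8,11}.
On input y, block {4,6} splits into {4} and {6}.
Refine {2,3,9} on symbol x: members go to different blocks, giving {2,3} and {9}.
Split {2,3} by δ(·,y) → {2} and {3}.
Refine {8,11} on symbol x: members go to different blocks, giving {8} and {11}.
No further refinement is possible. Final partition (9 blocks): {0,10} | {4} | {2} | {1} | {8} | {6} | {9} | {3} | {11}.
10 and 6 end up in different blocks, so they are distinguishable. For instance, the string 'ε' is accepted from only 10.

Yes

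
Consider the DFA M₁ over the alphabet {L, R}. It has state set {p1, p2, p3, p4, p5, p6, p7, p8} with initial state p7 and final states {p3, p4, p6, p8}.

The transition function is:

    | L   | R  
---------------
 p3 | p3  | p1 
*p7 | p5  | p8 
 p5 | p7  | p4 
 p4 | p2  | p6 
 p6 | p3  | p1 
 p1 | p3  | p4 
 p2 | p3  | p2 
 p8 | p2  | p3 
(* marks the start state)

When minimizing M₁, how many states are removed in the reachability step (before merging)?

Every one of the 8 states is reachable from p7.

0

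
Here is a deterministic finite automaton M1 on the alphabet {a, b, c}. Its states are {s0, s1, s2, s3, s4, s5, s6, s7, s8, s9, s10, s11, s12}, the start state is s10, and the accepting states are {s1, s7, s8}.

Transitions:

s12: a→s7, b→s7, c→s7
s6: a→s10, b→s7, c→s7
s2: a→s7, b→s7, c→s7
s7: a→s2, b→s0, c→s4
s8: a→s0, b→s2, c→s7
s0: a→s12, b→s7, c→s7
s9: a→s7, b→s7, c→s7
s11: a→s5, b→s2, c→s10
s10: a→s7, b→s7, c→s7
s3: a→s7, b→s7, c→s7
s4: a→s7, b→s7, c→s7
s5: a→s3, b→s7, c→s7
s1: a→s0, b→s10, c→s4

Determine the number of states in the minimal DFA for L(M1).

3

States {s1,s3,s5,s6,s8,s9,s11} cannot be reached from the start state, so discard them.
Initial partition by acceptance: {s7} | {s0,s2,s4,s10,s12}.
Split {s0,s2,s4,s10,s12} by δ(·,a) → {s2,s4,s10,s12} and {s0}.
Stable partition: {s7} | {s2,s4,s10,s12} | {s0} — 3 equivalence classes.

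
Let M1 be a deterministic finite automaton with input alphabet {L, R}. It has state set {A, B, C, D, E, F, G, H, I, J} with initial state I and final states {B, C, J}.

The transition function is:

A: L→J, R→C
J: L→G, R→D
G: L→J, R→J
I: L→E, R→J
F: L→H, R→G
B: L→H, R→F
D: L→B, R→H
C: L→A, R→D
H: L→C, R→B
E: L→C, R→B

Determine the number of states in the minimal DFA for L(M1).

Every state is reachable, so we keep all 10.
Start with accepting vs non-accepting: {B,C,J} | {A,D,E,F,G,H,I}.
Refine {A,D,E,F,G,H,I} on symbol L: members go to different blocks, giving {A,D,E,G,H} and {F,I}.
On input R, block {B,C,J} splits into {C,J} and {B}.
Refine {A,D,E,G,H} on symbol L: members go to different blocks, giving {A,E,G,H} and {D}.
On input R, block {A,E,G,H} splits into {A,G} and {E,H}.
On input R, block {F,I} splits into {F} and {I}.
No further refinement is possible. Final partition (7 blocks): {C,J} | {A,G} | {F} | {B} | {D} | {E,H} | {I}.

7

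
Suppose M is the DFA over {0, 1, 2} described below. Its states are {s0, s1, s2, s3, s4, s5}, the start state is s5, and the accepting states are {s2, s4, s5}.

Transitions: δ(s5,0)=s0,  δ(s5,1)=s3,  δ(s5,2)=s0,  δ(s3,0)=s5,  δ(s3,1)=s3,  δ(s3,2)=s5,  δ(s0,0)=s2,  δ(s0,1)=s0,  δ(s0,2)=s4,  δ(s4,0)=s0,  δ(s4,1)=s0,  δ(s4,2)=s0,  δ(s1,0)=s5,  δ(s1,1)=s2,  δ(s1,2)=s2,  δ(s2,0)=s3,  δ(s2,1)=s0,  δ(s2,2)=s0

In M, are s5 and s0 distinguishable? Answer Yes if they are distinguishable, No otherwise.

Yes

First remove the unreachable states {s1}; 5 states remain.
Initial partition by acceptance: {s2,s4,s5} | {s0,s3}.
The partition is now stable with 2 blocks: {s2,s4,s5} | {s0,s3}.
s5 and s0 end up in different blocks, so they are distinguishable. For instance, the string 'ε' is accepted from only s5.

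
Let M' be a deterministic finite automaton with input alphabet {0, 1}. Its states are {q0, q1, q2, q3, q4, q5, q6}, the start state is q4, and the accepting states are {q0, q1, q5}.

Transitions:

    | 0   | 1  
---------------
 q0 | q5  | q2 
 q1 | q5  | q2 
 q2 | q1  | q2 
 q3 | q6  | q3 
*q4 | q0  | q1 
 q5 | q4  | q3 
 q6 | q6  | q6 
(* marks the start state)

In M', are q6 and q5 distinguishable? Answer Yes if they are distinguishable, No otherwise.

Every state is reachable, so we keep all 7.
P0 = {q0,q1,q5} | {q2,q3,q4,q6}.
On input 0, block {q0,q1,q5} splits into {q0,q1} and {q5}.
Refine {q2,q3,q4,q6} on symbol 0: members go to different blocks, giving {q2,q4} and {q3,q6}.
Refine {q2,q4} on symbol 1: members go to different blocks, giving {q2} and {q4}.
Stable partition: {q0,q1} | {q2} | {q5} | {q3,q6} | {q4} — 5 equivalence classes.
q6 and q5 end up in different blocks, so they are distinguishable. For instance, the string 'ε' is accepted from only q5.

Yes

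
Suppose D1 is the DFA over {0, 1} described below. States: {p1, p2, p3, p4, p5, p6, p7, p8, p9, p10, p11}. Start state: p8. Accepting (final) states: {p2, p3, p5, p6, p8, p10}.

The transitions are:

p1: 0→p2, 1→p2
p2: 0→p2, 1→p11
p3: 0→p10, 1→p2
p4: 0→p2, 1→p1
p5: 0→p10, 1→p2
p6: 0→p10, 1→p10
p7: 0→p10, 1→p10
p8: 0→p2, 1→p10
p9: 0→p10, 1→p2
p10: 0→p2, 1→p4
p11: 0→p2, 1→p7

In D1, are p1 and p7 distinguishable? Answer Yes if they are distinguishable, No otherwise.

No

States {p3,p5,p6,p9} cannot be reached from the start state, so discard them.
P0 = {p2,p8,p10} | {p1,p4,p7,p11}.
On input 1, block {p2,p8,p10} splits into {p2,p10} and {p8}.
Split {p1,p4,p7,p11} by δ(·,1) → {p1,p7} and {p4,p11}.
The partition is now stable with 4 blocks: {p2,p10} | {p1,p7} | {p8} | {p4,p11}.
p1 and p7 lie in the same block of the stable partition, so they are equivalent — no string distinguishes them.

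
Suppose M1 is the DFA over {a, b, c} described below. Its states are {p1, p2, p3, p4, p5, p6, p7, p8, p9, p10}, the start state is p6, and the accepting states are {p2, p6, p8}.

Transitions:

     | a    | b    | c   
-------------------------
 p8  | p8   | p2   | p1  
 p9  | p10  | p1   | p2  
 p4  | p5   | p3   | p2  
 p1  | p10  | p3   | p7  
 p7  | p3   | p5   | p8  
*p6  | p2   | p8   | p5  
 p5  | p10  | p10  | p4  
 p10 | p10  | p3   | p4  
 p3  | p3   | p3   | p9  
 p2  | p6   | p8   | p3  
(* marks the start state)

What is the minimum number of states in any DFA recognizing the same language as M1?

Initial partition by acceptance: {p2,p6,p8} | {p1,p3,p4,p5,p7,p9,p10}.
Split {p1,p3,p4,p5,p7,p9,p10} by δ(·,c) → {p1,p3,p5,p10} and {p4,p7,p9}.
Stable partition: {p2,p6,p8} | {p1,p3,p5,p10} | {p4,p7,p9} — 3 equivalence classes.

3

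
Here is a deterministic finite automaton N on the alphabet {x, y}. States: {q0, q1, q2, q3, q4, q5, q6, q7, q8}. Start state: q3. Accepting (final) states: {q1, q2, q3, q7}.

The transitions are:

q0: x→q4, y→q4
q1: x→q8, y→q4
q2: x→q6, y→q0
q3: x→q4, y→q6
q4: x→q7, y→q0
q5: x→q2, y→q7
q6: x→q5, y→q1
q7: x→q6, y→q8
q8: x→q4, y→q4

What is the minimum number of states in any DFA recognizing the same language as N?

All states are reachable from the start state.
P0 = {q1,q2,q3,q7} | {q0,q4,q5,q6,q8}.
On input x, block {q0,q4,q5,q6,q8} splits into {q0,q6,q8} and {q4,q5}.
On input x, block {q1,q2,q3,q7} splits into {q1,q2,q7} and {q3}.
Refine {q1,q2,q7} on symbol y: members go to different blocks, giving {q2,q7} and {q1}.
Refine {q0,q6,q8} on symbol y: members go to different blocks, giving {q0,q8} and {q6}.
On input y, block {q4,q5} splits into {q4} and {q5}.
The partition is now stable with 7 blocks: {q2,q7} | {q0,q8} | {q4} | {q3} | {q1} | {q6} | {q5}.

7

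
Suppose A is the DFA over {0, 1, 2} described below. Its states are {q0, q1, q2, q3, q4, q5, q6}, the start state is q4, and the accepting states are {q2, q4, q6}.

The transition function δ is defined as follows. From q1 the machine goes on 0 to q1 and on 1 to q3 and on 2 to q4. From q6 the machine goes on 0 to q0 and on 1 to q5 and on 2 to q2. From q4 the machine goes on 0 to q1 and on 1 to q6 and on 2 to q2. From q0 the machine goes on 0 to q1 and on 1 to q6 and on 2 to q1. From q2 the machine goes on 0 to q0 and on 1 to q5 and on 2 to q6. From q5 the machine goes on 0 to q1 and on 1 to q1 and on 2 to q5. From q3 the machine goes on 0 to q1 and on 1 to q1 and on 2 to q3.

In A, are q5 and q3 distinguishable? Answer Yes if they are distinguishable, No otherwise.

Every state is reachable, so we keep all 7.
Initial partition by acceptance: {q2,q4,q6} | {q0,q1,q3,q5}.
On input 1, block {q2,q4,q6} splits into {q2,q6} and {q4}.
On input 1, block {q0,q1,q3,q5} splits into {q1,q3,q5} and {q0}.
On input 2, block {q1,q3,q5} splits into {q3,q5} and {q1}.
Stable partition: {q2,q6} | {q3,q5} | {q4} | {q0} | {q1} — 5 equivalence classes.
q5 and q3 lie in the same block of the stable partition, so they are equivalent — no string distinguishes them.

No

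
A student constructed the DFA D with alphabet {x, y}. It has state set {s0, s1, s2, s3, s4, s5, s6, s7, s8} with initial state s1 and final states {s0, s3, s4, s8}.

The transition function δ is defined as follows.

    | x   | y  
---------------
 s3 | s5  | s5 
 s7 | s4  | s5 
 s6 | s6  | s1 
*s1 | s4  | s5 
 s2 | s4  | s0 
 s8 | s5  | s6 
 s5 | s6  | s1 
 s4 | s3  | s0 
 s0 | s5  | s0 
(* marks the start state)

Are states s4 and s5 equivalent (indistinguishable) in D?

Reachable states from the start: {s0,s1,s3,s4,s5,s6}. Unreachable: {s2,s7,s8} — drop them.
Start with accepting vs non-accepting: {s0,s3,s4} | {s1,s5,s6}.
Refine {s0,s3,s4} on symbol x: members go to different blocks, giving {s0,s3} and {s4}.
On input y, block {s0,s3} splits into {s0} and {s3}.
Refine {s1,s5,s6} on symbol x: members go to different blocks, giving {s5,s6} and {s1}.
The partition is now stable with 5 blocks: {s0} | {s5,s6} | {s4} | {s3} | {s1}.
s4 and s5 end up in different blocks, so they are distinguishable. For instance, the string 'ε' is accepted from only s4.

No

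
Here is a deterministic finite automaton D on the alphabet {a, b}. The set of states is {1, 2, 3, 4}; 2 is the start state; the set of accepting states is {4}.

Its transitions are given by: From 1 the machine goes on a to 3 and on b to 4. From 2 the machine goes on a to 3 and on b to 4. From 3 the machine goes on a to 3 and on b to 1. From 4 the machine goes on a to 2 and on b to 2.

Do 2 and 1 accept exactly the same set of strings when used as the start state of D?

All states are reachable from the start state.
Start with accepting vs non-accepting: {4} | {1,2,3}.
Split {1,2,3} by δ(·,b) → {1,2} and {3}.
The partition is now stable with 3 blocks: {4} | {1,2} | {3}.
2 and 1 lie in the same block of the stable partition, so they are equivalent — no string distinguishes them.

Yes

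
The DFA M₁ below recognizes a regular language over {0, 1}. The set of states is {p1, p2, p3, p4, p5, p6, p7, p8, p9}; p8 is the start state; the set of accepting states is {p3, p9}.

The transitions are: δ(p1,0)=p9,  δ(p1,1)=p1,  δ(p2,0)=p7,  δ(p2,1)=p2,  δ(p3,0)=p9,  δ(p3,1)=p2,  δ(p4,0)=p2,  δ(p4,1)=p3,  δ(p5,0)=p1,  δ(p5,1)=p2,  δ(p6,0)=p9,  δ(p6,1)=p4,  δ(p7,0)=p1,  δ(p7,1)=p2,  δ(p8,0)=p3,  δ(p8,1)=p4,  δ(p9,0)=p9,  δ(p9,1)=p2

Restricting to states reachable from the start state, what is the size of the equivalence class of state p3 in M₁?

First remove the unreachable states {p5,p6}; 7 states remain.
P0 = {p3,p9} | {p1,p2,p4,p7,p8}.
Split {p1,p2,p4,p7,p8} by δ(·,0) → {p2,p4,p7} and {p1,p8}.
Split {p2,p4,p7} by δ(·,0) → {p2,p4} and {p7}.
On input 0, block {p2,p4} splits into {p2} and {p4}.
Split {p1,p8} by δ(·,1) → {p1} and {p8}.
No further refinement is possible. Final partition (6 blocks): {p3,p9} | {p2} | {p1} | {p7} | {p4} | {p8}.
The equivalence class containing p3 is {p3,p9}, of size 2.

2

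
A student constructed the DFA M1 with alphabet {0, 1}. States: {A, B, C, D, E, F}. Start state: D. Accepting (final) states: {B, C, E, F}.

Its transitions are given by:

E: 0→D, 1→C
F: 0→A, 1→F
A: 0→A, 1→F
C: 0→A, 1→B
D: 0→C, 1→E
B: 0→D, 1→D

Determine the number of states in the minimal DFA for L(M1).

Every state is reachable, so we keep all 6.
P0 = {B,C,E,F} | {A,D}.
Refine {B,C,E,F} on symbol 1: members go to different blocks, giving {C,E,F} and {B}.
Split {C,E,F} by δ(·,1) → {E,F} and {C}.
On input 1, block {E,F} splits into {E} and {F}.
On input 0, block {A,D} splits into {A} and {D}.
The partition is now stable with 6 blocks: {E} | {A} | {B} | {C} | {F} | {D}.

6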